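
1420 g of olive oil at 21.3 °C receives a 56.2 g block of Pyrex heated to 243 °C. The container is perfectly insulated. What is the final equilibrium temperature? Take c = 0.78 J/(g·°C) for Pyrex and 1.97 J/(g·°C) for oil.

T_f ≈ 24.7 °C

T_f = Σ m_i c_i T_i / Σ m_i c_i:
T_f = (43.84×243 + 2797.4×21.3) / (43.84 + 2797.4)
    = 70237 / 2841.2 ≈ 24.72 °C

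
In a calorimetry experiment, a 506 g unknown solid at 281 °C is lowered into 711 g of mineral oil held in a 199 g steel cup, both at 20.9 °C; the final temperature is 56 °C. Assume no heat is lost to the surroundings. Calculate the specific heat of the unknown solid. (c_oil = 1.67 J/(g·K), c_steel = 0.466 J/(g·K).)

c ≈ 0.395 J/(g·K)

Taking heat into each body as positive, Σ m c ΔT = 0:
506·c·(56 − 281) + 711·1.67·(56 − 20.9) + 199·0.466·(56 − 20.9) = 0
-113850 c = -44932
c = -44932/-113850 ≈ 0.3947 J/(g·K)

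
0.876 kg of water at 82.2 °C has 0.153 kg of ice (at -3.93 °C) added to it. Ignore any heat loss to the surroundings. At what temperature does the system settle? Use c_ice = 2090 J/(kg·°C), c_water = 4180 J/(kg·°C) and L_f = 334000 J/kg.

Energy conservation, ΣQ = 0:
ice -3.93→0 °C: 0.153·2090·3.93 = 1256.7
  melt ice: 0.153·334000 = 51102
  warm the meltwater: 639.54 T
  water cools: 0.876·4180·(T − 82.2) = 3661.7(T − 82.2)
4301.2 T = 300990 − 52359 = 248631
T ≈ 57.80 °C (positive, so assuming full melt was valid).

T_f ≈ 57.8 °C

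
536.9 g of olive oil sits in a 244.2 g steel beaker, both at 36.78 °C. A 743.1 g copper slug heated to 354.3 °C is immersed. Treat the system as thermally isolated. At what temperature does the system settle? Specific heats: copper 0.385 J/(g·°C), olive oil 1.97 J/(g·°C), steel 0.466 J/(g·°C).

T_f ≈ 99.1 °C

Setting the total heat transfer to zero:
743.1*0.385*(T − 354.3) + 536.9*1.97*(T − 36.78) + 244.2*0.466*(T − 36.78) = 0
1457.6 T = 144450
T = 144450 / 1457.6 = 99.1 °C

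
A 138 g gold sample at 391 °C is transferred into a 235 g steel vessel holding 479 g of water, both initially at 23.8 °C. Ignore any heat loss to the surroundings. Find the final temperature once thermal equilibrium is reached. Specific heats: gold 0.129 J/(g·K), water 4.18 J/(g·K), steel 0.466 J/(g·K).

T_f ≈ 26.9 °C

T_f = Σ m_i c_i T_i / Σ m_i c_i:
T_f = (17.8·391 + 2002.2·23.8 + 109.51·23.8) / (17.8 + 2002.2 + 109.51)
    = 57220 / 2129.5 ≈ 26.87 °C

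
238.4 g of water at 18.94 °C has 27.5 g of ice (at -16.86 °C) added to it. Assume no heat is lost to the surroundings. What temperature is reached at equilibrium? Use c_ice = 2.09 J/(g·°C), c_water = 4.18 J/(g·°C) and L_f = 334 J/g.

T_f ≈ 7.8 °C

Setting the total heat transfer to zero:
ice -16.86→0 °C: 27.5·2.09·16.86 = 969.03; fusion: m_ice L_f = 27.5·334 = 9185; meltwater 0→T: 27.5·4.18·T = 114.95 T; water cools: 238.4·4.18·(T − 18.94) = 996.51(T − 18.94)
1111.5 T = 18874 − 10154 = 8719.9
T ≈ 7.85 °C — above 0 °C, consistent with complete melting.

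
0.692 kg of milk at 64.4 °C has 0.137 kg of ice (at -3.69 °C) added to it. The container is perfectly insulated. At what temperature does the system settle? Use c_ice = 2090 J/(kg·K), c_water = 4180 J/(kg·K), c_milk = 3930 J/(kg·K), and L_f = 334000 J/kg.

T_f ≈ 39.0 °C

Net heat exchanged in the isolated system is zero:
ice -3.69→0 °C: 0.137·2090·3.69 = 1056.6
  fusion: m_ice L_f = 0.137·334000 = 45758
  meltwater 0→T: 0.137·4180·T = 572.66 T
  milk: 2719.6(T − 64.4)
3292.2 T = 175140 − 46815 = 128325
T ≈ 38.98 °C. Since T > 0 °C, the all-ice-melts assumption holds.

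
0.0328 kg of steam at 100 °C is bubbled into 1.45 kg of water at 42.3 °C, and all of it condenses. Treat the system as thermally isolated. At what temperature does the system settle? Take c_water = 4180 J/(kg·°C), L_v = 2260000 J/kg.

Conservation of energy gives ΣQ = 0:
condense steam: −0.0328·2260000 = −74128
  condensed water 100 °C→T: 137.1(T − 100)
  water warms: 1.45·4180·(T − 42.3) = 6061(T − 42.3)
6198.1 T = 74128 + 13710 + 256380 = 344219
T ≈ 55.54 °C — below 100 °C, confirming all the steam condensed.

T_f ≈ 55.5 °C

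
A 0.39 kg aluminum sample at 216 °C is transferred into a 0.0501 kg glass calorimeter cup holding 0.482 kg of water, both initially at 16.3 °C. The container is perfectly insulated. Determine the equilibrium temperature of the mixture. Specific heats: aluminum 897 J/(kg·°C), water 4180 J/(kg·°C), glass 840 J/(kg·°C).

T_f ≈ 45.3 °C

Energy conservation, ΣQ = 0:
0.39·897·(T − 216) + 0.482·4180·(T − 16.3) + 0.0501·840·(T − 16.3) = 0
(349.83 + 2014.8 + 42.08) T = 349.83·216 + 2014.8·16.3 + 42.08·16.3
T ≈ 45.33 °C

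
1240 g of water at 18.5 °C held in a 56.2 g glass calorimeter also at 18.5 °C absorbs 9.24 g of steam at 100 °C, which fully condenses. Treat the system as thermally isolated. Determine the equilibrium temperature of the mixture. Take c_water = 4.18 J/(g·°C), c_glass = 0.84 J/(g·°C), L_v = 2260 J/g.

T_f ≈ 23.1 °C

Setting the total heat transfer to zero:
steam→water at 100 °C releases m L_v = 9.24×2260 = 20882; condensate cools 100→T: 9.24×4.18×(T − 100) = 38.62(T − 100); water warms: 1240×4.18×(T − 18.5) = 5183.2(T − 18.5); cup: 47.21(T − 18.5)
5269 T = 20882 + 3862.3 + 96763 = 121507
T ≈ 23.06 °C, under the boiling point, so the assumption holds.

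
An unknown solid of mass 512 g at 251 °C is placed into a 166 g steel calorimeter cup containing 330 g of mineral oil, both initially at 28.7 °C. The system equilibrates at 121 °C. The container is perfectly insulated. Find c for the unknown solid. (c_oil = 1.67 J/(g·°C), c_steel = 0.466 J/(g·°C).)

Energy conservation, ΣQ = 0:
512·c·(121 − 251) + 330·1.67·(121 − 28.7) + 166·0.466·(121 − 28.7) = 0
-66560 c = -58006
c = -58006/-66560 ≈ 0.8715 J/(g·°C)

c ≈ 0.871 J/(g·°C)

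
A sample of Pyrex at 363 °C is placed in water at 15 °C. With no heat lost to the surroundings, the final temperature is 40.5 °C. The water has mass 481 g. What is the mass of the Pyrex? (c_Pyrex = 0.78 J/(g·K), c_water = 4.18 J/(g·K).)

m ≈ 204 g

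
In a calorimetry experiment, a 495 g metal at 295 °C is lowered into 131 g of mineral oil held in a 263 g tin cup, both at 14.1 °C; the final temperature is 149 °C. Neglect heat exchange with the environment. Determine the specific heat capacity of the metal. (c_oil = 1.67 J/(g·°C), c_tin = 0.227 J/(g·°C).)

c ≈ 0.52 J/(g·°C)

Taking heat into each body as positive, Σ m c ΔT = 0:
495·c·(149 − 295) + 131·1.67·(149 − 14.1) + 263·0.227·(149 − 14.1) = 0
-72270 c = -37566
c = -37566/-72270 ≈ 0.5198 J/(g·°C)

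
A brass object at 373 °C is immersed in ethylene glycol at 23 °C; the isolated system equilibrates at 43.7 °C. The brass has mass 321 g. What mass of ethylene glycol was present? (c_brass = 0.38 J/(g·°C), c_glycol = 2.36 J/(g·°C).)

Conservation of energy gives ΣQ = 0:
321·0.38·(43.7 − 373) + m·2.36·(43.7 − 23) = 0
48.85 m = 40168
m = 40168/48.85 ≈ 822.2 g

m ≈ 822 g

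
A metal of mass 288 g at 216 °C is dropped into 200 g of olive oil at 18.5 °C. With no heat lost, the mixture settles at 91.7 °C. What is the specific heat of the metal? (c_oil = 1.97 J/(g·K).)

m_s c (T_s − T_f) = m_oil c_oil (T_f − T_0):
288·c·(216 − 91.7) = 200·1.97·(91.7 − 18.5)
35798 c = 28841  ⇒  c ≈ 0.8056 J/(g·K)

c ≈ 0.806 J/(g·K)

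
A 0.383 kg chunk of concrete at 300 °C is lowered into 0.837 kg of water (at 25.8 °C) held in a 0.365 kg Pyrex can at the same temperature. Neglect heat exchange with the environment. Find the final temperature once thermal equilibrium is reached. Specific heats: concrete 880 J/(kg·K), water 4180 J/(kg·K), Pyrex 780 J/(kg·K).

T_f ≈ 48.2 °C

Heat gained plus heat lost sum to zero:
0.383·880·(T − 300) + 0.837·4180·(T − 25.8) + 0.365·780·(T − 25.8) = 0
337.04(T − 300) + 3498.7(T − 25.8) + 284.7(T − 25.8) = 0
(337.04 + 3498.7 + 284.7) T = 337.04·300 + 3498.7·25.8 + 284.7·25.8
T = 198723/4120.4 ≈ 48.23 °C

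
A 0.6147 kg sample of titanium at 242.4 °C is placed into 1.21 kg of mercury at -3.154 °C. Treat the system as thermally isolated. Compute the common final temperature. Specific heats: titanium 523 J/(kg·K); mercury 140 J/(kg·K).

T_f ≈ 157.7 °C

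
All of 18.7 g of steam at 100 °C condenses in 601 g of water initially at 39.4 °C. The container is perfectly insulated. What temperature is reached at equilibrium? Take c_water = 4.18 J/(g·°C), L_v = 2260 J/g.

T_f ≈ 57.5 °C

Conservation of energy gives ΣQ = 0:
steam→water at 100 °C releases m L_v = 18.7·2260 = 42262
  condensed water 100 °C→T: 78.17(T − 100)
  water warms: 601·4.18·(T − 39.4) = 2512.2(T − 39.4)
2590.3 T = 42262 + 7816.6 + 98980 = 149058
T ≈ 57.54 °C — below 100 °C, confirming all the steam condensed.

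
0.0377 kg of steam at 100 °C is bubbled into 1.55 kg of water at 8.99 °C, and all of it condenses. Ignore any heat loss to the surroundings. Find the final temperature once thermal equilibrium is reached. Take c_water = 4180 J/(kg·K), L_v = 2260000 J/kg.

Energy balance with sensible and latent terms:
steam→water at 100 °C releases m L_v = 0.0377·2260000 = 85202
  condensate cools 100→T: 0.0377·4180·(T − 100) = 157.59(T − 100)
  original water: 6479(T − 8.99)
6636.6 T = 85202 + 15759 + 58246 = 159207
T ≈ 23.99 °C — below 100 °C, confirming all the steam condensed.

T_f ≈ 24.0 °C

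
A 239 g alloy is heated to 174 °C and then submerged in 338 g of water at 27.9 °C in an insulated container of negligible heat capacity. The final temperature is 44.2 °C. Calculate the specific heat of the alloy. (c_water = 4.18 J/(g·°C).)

c ≈ 0.742 J/(g·°C)

m_s c (T_s − T_f) = m_water c_water (T_f − T_0):
239·c·(174 − 44.2) = 338·4.18·(44.2 − 27.9)
31022 c = 23029  ⇒  c ≈ 0.7423 J/(g·°C)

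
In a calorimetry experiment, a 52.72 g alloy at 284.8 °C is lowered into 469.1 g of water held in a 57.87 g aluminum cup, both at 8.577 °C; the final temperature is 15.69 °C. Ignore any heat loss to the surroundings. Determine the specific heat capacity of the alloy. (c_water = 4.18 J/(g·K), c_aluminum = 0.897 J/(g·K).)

Heat gained plus heat lost sum to zero:
52.72×c×(15.69 − 284.8) + 469.1×4.18×(15.69 − 8.577) + 57.87×0.897×(15.69 − 8.577) = 0
-14187 c = -14317
c = -14317/-14187 ≈ 1.009 J/(g·K)

c ≈ 1.01 J/(g·K)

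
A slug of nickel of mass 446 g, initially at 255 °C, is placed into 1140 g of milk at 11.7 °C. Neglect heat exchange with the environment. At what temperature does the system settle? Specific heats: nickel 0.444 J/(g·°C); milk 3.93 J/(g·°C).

T_f ≈ 22.0 °C

Setting the total heat transfer to zero:
446×0.444×(T − 255) + 1140×3.93×(T − 11.7) = 0
198.02(T − 255) + 4480.2(T − 11.7) = 0
(198.02 + 4480.2) T = 198.02×255 + 4480.2×11.7
T = 102914/4678.2 ≈ 22.00 °C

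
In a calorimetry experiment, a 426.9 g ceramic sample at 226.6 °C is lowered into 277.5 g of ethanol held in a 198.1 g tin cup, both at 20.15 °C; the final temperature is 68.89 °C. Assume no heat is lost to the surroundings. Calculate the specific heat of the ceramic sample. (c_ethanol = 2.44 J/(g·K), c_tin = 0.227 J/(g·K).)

c ≈ 0.523 J/(g·K)

Net heat exchanged in the isolated system is zero:
426.9×c×(68.89 − 226.6) + 277.5×2.44×(68.89 − 20.15) + 198.1×0.227×(68.89 − 20.15) = 0
-67326 c = -35194
c = -35194/-67326 ≈ 0.5227 J/(g·K)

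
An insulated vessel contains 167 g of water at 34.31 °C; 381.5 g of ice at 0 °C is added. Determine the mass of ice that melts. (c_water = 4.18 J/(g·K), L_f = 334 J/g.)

Water can give up m c ΔT = 167·4.18·34.31 = 23950 J before reaching 0 °C.
Fully melting the ice requires m_ice L_f = 381.5·334 = 127421 J.
Since 23950 < 127421 J, not all the ice melts; equilibrium is at 0 °C.
m_melt = 23950 / L_f = 71.71 g.

m_melted ≈ 71.7 g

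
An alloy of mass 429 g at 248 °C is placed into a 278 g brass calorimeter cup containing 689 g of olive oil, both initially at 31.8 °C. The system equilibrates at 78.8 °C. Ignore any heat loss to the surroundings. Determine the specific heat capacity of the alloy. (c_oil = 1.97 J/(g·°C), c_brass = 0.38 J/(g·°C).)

Setting the total heat transfer to zero:
429×c×(78.8 − 248) + 689×1.97×(78.8 − 31.8) + 278×0.38×(78.8 − 31.8) = 0
-72587 c = -68760
c = -68760/-72587 ≈ 0.9473 J/(g·°C)

c ≈ 0.947 J/(g·°C)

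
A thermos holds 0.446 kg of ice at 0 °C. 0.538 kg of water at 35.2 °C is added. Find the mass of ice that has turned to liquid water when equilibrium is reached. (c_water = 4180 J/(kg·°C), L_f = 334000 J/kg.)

m_melted ≈ 0.237 kg

Cooling the water to 0 °C releases 0.538×4180×35.2 = 79159 J.
Melting all 0.446 kg of ice would need 0.446×334000 = 148964 J.
79159 J < 148964 J, so only part of the ice melts and the system sits at 0 °C.
Mass melted = 79159/334000 ≈ 0.237 kg.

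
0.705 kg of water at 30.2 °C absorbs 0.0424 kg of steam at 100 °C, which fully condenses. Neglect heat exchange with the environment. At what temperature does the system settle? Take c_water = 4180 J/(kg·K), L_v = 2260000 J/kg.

Taking heat into each body as positive, Σ m c ΔT = 0:
latent heat released on condensation: 0.0424×2260000 = 95824; condensate cools 100→T: 0.0424×4180×(T − 100) = 177.23(T − 100); water warms: 0.705×4180×(T − 30.2) = 2946.9(T − 30.2)
3124.1 T = 95824 + 17723 + 88996 = 202544
T ≈ 64.83 °C — below 100 °C, confirming all the steam condensed.

T_f ≈ 64.8 °C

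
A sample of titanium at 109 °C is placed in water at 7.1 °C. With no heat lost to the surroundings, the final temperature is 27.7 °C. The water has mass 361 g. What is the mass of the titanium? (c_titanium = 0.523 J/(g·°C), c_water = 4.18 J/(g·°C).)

m ≈ 731 g

Heat lost by the titanium = heat gained by the water:
m·0.523·(109 − 27.7) = 361·4.18·(27.7 − 7.1)
42.52 m = 31085  ⇒  m ≈ 731.1 g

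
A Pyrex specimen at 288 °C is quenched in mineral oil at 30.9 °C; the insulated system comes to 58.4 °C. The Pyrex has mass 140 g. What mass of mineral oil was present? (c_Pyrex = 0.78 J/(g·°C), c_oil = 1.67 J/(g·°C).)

Heat lost by the Pyrex = heat gained by the oil:
140·0.78·(288 − 58.4) = m·1.67·(58.4 − 30.9)
45.92 m = 25072  ⇒  m ≈ 545.9 g

m ≈ 546 g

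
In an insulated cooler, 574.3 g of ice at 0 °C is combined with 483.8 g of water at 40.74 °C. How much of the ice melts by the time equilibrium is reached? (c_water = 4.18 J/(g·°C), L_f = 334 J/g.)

Water can give up m c ΔT = 483.8×4.18×40.74 = 82388 J before reaching 0 °C.
Fully melting the ice requires m_ice L_f = 574.3×334 = 191816 J.
82388 J < 191816 J, so only part of the ice melts and the system sits at 0 °C.
m_melt = 82388 / L_f = 246.7 g.

m_melted ≈ 247 g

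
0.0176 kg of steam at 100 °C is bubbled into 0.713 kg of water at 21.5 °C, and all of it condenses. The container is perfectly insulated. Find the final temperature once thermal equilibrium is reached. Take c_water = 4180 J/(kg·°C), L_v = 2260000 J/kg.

T_f ≈ 36.4 °C

Energy balance with sensible and latent terms:
steam→water at 100 °C releases m L_v = 0.0176·2260000 = 39776
  condensed water 100 °C→T: 73.57(T − 100)
  water warms: 0.713·4180·(T − 21.5) = 2980.3(T − 21.5)
3053.9 T = 39776 + 7356.8 + 64077 = 111210
T ≈ 36.42 °C (< 100 °C, so full condensation is consistent).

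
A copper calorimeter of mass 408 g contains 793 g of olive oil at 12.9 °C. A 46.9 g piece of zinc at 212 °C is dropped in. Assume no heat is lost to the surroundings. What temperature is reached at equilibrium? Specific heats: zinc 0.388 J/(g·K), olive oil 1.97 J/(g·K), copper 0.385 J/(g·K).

T_f is the heat-capacity-weighted average of the initial temperatures:
T_f = (18.2×212 + 1562.2×12.9 + 157.08×12.9) / (18.2 + 1562.2 + 157.08)
    = 26037 / 1737.5 ≈ 14.99 °C

T_f ≈ 15.0 °C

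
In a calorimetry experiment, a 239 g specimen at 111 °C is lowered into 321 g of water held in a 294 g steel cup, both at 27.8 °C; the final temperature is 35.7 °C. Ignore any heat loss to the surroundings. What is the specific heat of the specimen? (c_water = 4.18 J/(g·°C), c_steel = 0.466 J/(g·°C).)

Conservation of energy gives ΣQ = 0:
239×c×(35.7 − 111) + 321×4.18×(35.7 − 27.8) + 294×0.466×(35.7 − 27.8) = 0
-17997 c = -11682
c = -11682/-17997 ≈ 0.6491 J/(g·°C)

c ≈ 0.649 J/(g·°C)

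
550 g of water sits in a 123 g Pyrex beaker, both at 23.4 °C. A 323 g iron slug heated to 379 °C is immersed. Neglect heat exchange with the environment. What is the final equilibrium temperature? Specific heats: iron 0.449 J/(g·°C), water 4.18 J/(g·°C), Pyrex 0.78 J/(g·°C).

T_f ≈ 43.7 °C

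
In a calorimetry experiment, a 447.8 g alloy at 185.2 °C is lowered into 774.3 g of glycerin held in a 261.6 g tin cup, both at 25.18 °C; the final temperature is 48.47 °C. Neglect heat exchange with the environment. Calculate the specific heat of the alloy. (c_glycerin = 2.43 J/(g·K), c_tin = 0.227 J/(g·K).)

c ≈ 0.738 J/(g·K)

Let T be the final temperature. ΣQ_i = 0:
447.8×c×(48.47 − 185.2) + 774.3×2.43×(48.47 − 25.18) + 261.6×0.227×(48.47 − 25.18) = 0
-61228 c = -45204
c = -45204/-61228 ≈ 0.7383 J/(g·K)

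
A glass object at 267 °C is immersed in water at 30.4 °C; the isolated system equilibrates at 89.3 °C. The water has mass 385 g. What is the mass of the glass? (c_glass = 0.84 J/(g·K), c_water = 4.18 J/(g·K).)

Net heat exchanged in the isolated system is zero:
m·0.84·(89.3 − 267) + 385·4.18·(89.3 − 30.4) = 0
-149.27 m = -94788
m = -94788/-149.27 ≈ 635 g

m ≈ 635 g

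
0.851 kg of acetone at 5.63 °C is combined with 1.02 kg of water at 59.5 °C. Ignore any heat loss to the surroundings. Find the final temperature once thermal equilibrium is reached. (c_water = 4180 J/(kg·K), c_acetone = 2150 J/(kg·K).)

Taking heat into each body as positive, Σ m c ΔT = 0:
1.02·4180·(T − 59.5) + 0.851·2150·(T − 5.63) = 0
4263.6(T − 59.5) + 1829.6(T − 5.63) = 0
6093.2 T = 263985
T = 263985/6093.2 ≈ 43.32 °C

T_f ≈ 43.3 °C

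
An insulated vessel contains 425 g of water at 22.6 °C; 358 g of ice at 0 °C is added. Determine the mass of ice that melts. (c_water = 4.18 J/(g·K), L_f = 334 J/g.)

Heat available from the water dropping to 0 °C: 425×4.18×22.6 = 40149 J.
Melting all 358 g of ice would need 358×334 = 119572 J.
That's not enough to melt it all — equilibrium is at 0 °C with ice remaining.
m_melt = 40149 / L_f = 120.2 g.

m_melted ≈ 120 g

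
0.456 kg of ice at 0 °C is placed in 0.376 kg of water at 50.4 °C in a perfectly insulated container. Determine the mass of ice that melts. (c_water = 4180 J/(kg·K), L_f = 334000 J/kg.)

Water can give up m c ΔT = 0.376×4180×50.4 = 79213 J before reaching 0 °C.
To melt every bit of ice: 0.456×334000 = 152304 J.
Since 79213 < 152304 J, not all the ice melts; equilibrium is at 0 °C.
Mass melted = 79213/334000 ≈ 0.2372 kg.

m_melted ≈ 0.237 kg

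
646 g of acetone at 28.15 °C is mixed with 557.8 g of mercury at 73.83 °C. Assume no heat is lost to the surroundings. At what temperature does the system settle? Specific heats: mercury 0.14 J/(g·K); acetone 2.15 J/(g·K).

T_f ≈ 30.6 °C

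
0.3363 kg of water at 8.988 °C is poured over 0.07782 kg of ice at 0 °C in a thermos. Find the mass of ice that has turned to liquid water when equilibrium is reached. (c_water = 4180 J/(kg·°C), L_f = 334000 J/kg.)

m_melted ≈ 0.0378 kg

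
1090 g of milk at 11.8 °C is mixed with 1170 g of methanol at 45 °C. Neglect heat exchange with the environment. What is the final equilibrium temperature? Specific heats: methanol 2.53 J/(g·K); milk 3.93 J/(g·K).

T_f ≈ 25.4 °C

Setting the total heat transfer to zero:
1170·2.53·(T − 45) + 1090·3.93·(T − 11.8) = 0
(2960.1 + 4283.7) T = 2960.1·45 + 4283.7·11.8
T = 183752 / 7243.8 = 25.4 °C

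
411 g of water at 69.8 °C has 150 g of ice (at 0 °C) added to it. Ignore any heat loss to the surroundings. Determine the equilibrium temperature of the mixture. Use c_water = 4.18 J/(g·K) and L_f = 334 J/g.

T_f ≈ 29.8 °C

Heat gained plus heat lost sum to zero:
melt ice: 150·334 = 50100
  meltwater 0→T: 150·4.18·T = 627 T
  water: 1718(T − 69.8)
2345 T = 119915 − 50100 = 69815
T ≈ 29.77 °C. Since T > 0 °C, the all-ice-melts assumption holds.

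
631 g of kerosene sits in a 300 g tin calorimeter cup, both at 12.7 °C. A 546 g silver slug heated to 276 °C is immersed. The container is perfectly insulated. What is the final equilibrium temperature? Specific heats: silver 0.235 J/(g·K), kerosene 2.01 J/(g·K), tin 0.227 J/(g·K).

T_f is the heat-capacity-weighted average of the initial temperatures:
T_f = (128.31·276 + 1268.3·12.7 + 68.1·12.7) / (128.31 + 1268.3 + 68.1)
    = 52386 / 1464.7 ≈ 35.77 °C

T_f ≈ 35.8 °C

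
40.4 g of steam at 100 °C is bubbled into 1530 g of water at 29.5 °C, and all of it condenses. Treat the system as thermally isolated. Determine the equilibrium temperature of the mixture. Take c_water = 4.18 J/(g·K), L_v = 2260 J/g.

Taking heat into each body as positive, Σ m c ΔT = 0:
latent heat released on condensation: 40.4·2260 = 91304
  condensed water 100 °C→T: 168.87(T − 100)
  original water: 6395.4(T − 29.5)
6564.3 T = 91304 + 16887 + 188664 = 296856
T ≈ 45.22 °C — below 100 °C, confirming all the steam condensed.

T_f ≈ 45.2 °C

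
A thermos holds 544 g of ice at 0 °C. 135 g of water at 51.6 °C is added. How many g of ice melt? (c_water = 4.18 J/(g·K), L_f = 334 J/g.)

Water can give up m c ΔT = 135·4.18·51.6 = 29118 J before reaching 0 °C.
Fully melting the ice requires m_ice L_f = 544·334 = 181696 J.
29118 J < 181696 J, so only part of the ice melts and the system sits at 0 °C.
m_melt = 29118 / L_f = 87.18 g.

m_melted ≈ 87.2 g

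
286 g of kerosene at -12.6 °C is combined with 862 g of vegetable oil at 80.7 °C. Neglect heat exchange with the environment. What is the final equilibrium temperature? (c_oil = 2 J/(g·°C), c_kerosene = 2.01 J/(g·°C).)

T_f ≈ 57.4 °C

Conservation of energy gives ΣQ = 0:
862*2*(T − 80.7) + 286*2.01*(T − (-12.6)) = 0
(1724 + 574.86) T = 1724*80.7 + 574.86*(-12.6)
T = 131884/2298.9 ≈ 57.37 °C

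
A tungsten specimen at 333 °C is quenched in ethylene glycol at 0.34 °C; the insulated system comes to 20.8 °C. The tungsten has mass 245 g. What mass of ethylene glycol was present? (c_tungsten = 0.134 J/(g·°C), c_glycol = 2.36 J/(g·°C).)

|Q_tungsten| = |Q_glycol|:
245·0.134·(333 − 20.8) = m·2.36·(20.8 − 0.34)
48.29 m = 10250  ⇒  m ≈ 212.3 g

m ≈ 212 g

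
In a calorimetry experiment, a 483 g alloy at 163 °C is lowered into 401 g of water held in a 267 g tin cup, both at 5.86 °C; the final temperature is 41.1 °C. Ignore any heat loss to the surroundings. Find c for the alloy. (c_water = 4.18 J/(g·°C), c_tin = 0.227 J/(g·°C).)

c ≈ 1.04 J/(g·°C)

Setting the total heat transfer to zero:
483×c×(41.1 − 163) + 401×4.18×(41.1 − 5.86) + 267×0.227×(41.1 − 5.86) = 0
-58878 c = -61204
c = -61204/-58878 ≈ 1.04 J/(g·°C)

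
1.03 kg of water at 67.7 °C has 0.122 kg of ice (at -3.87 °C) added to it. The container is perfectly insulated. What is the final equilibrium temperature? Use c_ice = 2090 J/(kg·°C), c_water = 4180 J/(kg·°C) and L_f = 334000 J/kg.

T_f ≈ 51.9 °C

Energy balance with sensible and latent terms:
ice -3.87→0 °C: 0.122·2090·3.87 = 986.77
  latent heat to melt: 0.122·334000 = 40748
  meltwater 0→T: 0.122·4180·T = 509.96 T
  water cools: 1.03·4180·(T − 67.7) = 4305.4(T − 67.7)
4815.4 T = 291476 − 41735 = 249741
T ≈ 51.86 °C — above 0 °C, consistent with complete melting.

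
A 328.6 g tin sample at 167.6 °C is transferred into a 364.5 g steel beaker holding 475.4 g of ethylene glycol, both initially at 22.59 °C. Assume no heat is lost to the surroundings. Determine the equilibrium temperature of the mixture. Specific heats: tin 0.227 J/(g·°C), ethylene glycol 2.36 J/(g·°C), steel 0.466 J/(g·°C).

T_f ≈ 30.5 °C

Net heat exchanged in the isolated system is zero:
328.6*0.227*(T − 167.6) + 475.4*2.36*(T − 22.59) + 364.5*0.466*(T − 22.59) = 0
74.59(T − 167.6) + 1121.9(T − 22.59) + 169.86(T − 22.59) = 0
(74.59 + 1121.9 + 169.86) T = 74.59*167.6 + 1121.9*22.59 + 169.86*22.59
T = 41683/1366.4 ≈ 30.51 °C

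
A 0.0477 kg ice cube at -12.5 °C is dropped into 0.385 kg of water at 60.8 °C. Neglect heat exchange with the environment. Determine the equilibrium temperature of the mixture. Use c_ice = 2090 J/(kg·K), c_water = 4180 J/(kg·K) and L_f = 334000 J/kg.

Sum of m c ΔT and latent-heat terms is zero:
warm ice to 0 °C: 0.0477·2090·(0 − (-12.5)) = 1246.2; melt ice: 0.0477·334000 = 15932; warm the meltwater: 199.39 T; water cools: 0.385·4180·(T − 60.8) = 1609.3(T − 60.8)
1808.7 T = 97845 − 17178 = 80667
T ≈ 44.60 °C. Since T > 0 °C, the all-ice-melts assumption holds.

T_f ≈ 44.6 °C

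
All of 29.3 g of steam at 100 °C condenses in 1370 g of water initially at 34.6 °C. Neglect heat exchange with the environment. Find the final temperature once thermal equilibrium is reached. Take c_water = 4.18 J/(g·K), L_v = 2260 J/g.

Let T be the final temperature. ΣQ_i = 0:
steam→water at 100 °C releases m L_v = 29.3·2260 = 66218
  condensed water 100 °C→T: 122.47(T − 100)
  water warms: 1370·4.18·(T − 34.6) = 5726.6(T − 34.6)
5849.1 T = 66218 + 12247 + 198140 = 276606
T ≈ 47.29 °C, under the boiling point, so the assumption holds.

T_f ≈ 47.3 °C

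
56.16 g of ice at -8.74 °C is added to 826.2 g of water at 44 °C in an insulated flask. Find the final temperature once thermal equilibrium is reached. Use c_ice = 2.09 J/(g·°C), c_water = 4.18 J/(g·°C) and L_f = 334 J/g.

Sum of m c ΔT and latent-heat terms is zero:
warm ice to 0 °C: 56.16×2.09×(0 − (-8.74)) = 1025.9; fusion: m_ice L_f = 56.16×334 = 18757; warm the meltwater: 234.75 T; water: 3453.5(T − 44)
3688.3 T = 151955 − 19783 = 132171
T ≈ 35.84 °C (positive, so assuming full melt was valid).

T_f ≈ 35.8 °C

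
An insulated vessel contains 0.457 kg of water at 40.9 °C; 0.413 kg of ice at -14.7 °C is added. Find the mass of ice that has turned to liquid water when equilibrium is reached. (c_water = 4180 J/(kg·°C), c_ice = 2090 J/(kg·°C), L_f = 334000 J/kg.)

m_melted ≈ 0.196 kg

Cooling the water to 0 °C releases 0.457·4180·40.9 = 78130 J.
Of that, 0.413·2090·14.7 = 12689 J goes to bring the ice to 0 °C, leaving 65441 J.
To melt every bit of ice: 0.413·334000 = 137942 J.
65441 J < 137942 J, so only part of the ice melts and the system sits at 0 °C.
Mass melted = 65441/334000 ≈ 0.1959 kg.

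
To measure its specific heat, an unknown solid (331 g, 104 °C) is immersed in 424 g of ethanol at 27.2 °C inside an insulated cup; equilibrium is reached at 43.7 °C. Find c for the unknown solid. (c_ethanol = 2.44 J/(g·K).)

Setting the total heat transfer to zero:
331·c·(43.7 − 104) + 424·2.44·(43.7 − 27.2) = 0
-19959 c = -17070
c = -17070/-19959 ≈ 0.8553 J/(g·K)

c ≈ 0.855 J/(g·K)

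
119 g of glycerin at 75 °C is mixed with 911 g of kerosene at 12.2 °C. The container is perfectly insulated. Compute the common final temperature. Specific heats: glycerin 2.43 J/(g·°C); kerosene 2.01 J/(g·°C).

Taking heat into each body as positive, Σ m c ΔT = 0:
119*2.43*(T − 75) + 911*2.01*(T − 12.2) = 0
289.17(T − 75) + 1831.1(T − 12.2) = 0
(289.17 + 1831.1) T = 289.17*75 + 1831.1*12.2
T ≈ 20.76 °C

T_f ≈ 20.8 °C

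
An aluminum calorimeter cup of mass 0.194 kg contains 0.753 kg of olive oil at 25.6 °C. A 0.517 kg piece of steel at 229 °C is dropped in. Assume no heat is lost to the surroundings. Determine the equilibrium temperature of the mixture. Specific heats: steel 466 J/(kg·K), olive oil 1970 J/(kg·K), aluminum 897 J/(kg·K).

With ΣQ=0 the equilibrium temperature is the m·c-weighted mean:
T_f = (240.92×229 + 1483.4×25.6 + 174.02×25.6) / (240.92 + 1483.4 + 174.02)
    = 97601 / 1898.4 ≈ 51.41 °C

T_f ≈ 51.4 °C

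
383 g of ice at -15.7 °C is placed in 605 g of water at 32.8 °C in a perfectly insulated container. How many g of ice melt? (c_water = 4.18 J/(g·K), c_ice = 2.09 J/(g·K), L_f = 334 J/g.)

Cooling the water to 0 °C releases 605×4.18×32.8 = 82948 J.
Warming the ice to 0 °C takes 383×2.09×15.7 = 12567 J, leaving 70381 J for melting.
Fully melting the ice requires m_ice L_f = 383×334 = 127922 J.
That's not enough to melt it all — equilibrium is at 0 °C with ice remaining.
m_melt = 70381 / L_f = 210.7 g.

m_melted ≈ 211 g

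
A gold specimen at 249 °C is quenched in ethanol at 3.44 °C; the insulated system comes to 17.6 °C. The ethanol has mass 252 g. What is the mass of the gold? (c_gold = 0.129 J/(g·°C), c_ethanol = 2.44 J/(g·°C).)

Heat lost by the gold = heat gained by the ethanol:
m×0.129×(249 − 17.6) = 252×2.44×(17.6 − 3.44)
29.85 m = 8706.7  ⇒  m ≈ 291.7 g

m ≈ 292 g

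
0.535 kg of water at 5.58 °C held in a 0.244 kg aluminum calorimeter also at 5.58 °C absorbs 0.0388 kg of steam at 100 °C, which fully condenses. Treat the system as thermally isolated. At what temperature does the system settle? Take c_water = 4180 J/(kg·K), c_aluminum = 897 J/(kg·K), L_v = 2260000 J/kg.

T_f ≈ 44.9 °C

Let T be the final temperature. ΣQ_i = 0:
condense steam: −0.0388·2260000 = −87688
  condensate cools 100→T: 0.0388·4180·(T − 100) = 162.18(T − 100)
  original water: 2236.3(T − 5.58)
  aluminum cup: 0.244·897·(T − 5.58) = 218.87(T − 5.58)
2617.4 T = 87688 + 16218 + 13700 = 117606
T ≈ 44.93 °C, under the boiling point, so the assumption holds.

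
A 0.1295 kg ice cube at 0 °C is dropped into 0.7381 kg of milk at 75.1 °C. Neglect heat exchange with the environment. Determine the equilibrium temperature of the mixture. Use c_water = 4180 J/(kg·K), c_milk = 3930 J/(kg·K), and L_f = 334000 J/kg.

Let T be the final temperature. ΣQ_i = 0:
fusion: m_ice L_f = 0.1295×334000 = 43253; warm the meltwater: 541.31 T; milk cools: 0.7381×3930×(T − 75.1) = 2900.7(T − 75.1)
3442 T = 217845 − 43253 = 174592
T ≈ 50.72 °C — above 0 °C, consistent with complete melting.

T_f ≈ 50.7 °C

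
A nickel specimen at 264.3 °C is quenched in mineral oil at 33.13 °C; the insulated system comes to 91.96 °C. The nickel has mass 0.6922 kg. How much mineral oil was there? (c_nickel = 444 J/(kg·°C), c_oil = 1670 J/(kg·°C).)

m ≈ 0.539 kg

Conservation of energy gives ΣQ = 0:
0.6922×444×(91.96 − 264.3) + m×1670×(91.96 − 33.13) = 0
98246 m = 52966
m = 52966/98246 ≈ 0.5391 kg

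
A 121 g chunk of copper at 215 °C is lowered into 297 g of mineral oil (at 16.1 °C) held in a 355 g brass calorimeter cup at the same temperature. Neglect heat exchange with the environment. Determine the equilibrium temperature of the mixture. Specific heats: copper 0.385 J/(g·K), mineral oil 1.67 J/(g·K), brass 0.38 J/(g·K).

T_f ≈ 29.8 °C

Let T be the final temperature. ΣQ_i = 0:
121·0.385·(T − 215) + 297·1.67·(T − 16.1) + 355·0.38·(T − 16.1) = 0
677.47 T = 20173
T = 20173/677.47 ≈ 29.78 °C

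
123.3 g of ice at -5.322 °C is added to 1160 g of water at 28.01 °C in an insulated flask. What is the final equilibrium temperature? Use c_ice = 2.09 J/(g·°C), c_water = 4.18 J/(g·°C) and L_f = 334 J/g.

Let T be the final temperature. ΣQ_i = 0:
warm ice to 0 °C: 123.3·2.09·(0 − (-5.322)) = 1371.5; melt ice: 123.3·334 = 41182; warm the meltwater: 515.39 T; water cools: 1160·4.18·(T − 28.01) = 4848.8(T − 28.01)
5364.2 T = 135815 − 42554 = 93261
T ≈ 17.39 °C — above 0 °C, consistent with complete melting.

T_f ≈ 17.4 °C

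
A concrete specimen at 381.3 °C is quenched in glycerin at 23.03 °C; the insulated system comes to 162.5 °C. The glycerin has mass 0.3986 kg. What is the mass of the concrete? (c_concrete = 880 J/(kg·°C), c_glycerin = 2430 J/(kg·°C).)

Energy conservation, ΣQ = 0:
m·880·(162.5 − 381.3) + 0.3986·2430·(162.5 − 23.03) = 0
-192544 m = -135090
m = -135090/-192544 ≈ 0.7016 kg

m ≈ 0.702 kg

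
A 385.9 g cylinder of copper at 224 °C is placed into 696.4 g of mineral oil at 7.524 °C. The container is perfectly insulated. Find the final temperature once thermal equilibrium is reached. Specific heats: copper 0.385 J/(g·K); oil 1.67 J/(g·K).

T_f ≈ 32.0 °C

Set heat shed by the hot body equal to heat absorbed by the cold body:
385.9*0.385*(224 − T) = 696.4*1.67*(T − 7.524)
148.57(224 − T) = 1163(T − 7.524)
1311.6 T = 42030  ⇒  T ≈ 32.05 °C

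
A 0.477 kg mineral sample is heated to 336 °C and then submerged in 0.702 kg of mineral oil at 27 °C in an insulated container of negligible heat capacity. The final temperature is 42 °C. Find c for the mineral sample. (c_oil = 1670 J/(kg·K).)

Heat lost by the mineral sample = heat gained by the oil:
0.477×c×(336 − 42) = 0.702×1670×(42 − 27)
140.24 c = 17585  ⇒  c ≈ 125.4 J/(kg·K)

c ≈ 125 J/(kg·K)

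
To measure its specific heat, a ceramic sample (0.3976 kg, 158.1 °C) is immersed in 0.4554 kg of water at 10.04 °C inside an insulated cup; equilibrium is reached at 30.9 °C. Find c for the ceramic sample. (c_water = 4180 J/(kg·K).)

c ≈ 785 J/(kg·K)

m_s c (T_s − T_f) = m_water c_water (T_f − T_0):
0.3976×c×(158.1 − 30.9) = 0.4554×4180×(30.9 − 10.04)
50.57 c = 39709  ⇒  c ≈ 785.1 J/(kg·K)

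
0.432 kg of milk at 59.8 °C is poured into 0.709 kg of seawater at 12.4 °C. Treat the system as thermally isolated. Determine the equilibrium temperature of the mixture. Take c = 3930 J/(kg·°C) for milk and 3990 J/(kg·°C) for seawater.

T_f ≈ 30.2 °C

Heat gained plus heat lost sum to zero:
0.432×3930×(T − 59.8) + 0.709×3990×(T − 12.4) = 0
1697.8(T − 59.8) + 2828.9(T − 12.4) = 0
4526.7 T = 136605
T = 136605 / 4526.7 = 30.2 °C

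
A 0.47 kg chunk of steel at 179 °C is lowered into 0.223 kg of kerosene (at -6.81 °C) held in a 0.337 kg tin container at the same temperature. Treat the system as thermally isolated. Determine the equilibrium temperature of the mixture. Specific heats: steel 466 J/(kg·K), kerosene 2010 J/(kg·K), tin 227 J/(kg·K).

T_f ≈ 47.9 °C

Taking heat into each body as positive, Σ m c ΔT = 0:
0.47×466×(T − 179) + 0.223×2010×(T − (-6.81)) + 0.337×227×(T − (-6.81)) = 0
(219.02 + 448.23 + 76.5) T = 219.02×179 + 448.23×(-6.81) + 76.5×(-6.81)
T ≈ 47.91 °C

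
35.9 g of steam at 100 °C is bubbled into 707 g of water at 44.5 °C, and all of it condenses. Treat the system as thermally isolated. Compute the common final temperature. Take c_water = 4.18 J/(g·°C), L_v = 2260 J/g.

Energy conservation, ΣQ = 0:
latent heat released on condensation: 35.9·2260 = 81134
  condensate cools 100→T: 35.9·4.18·(T − 100) = 150.06(T − 100)
  original water: 2955.3(T − 44.5)
3105.3 T = 81134 + 15006 + 131509 = 227649
T ≈ 73.31 °C — below 100 °C, confirming all the steam condensed.

T_f ≈ 73.3 °C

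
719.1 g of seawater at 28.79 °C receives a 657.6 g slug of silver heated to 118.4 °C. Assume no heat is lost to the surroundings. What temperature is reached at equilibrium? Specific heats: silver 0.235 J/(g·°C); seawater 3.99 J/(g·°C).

T_f ≈ 33.4 °C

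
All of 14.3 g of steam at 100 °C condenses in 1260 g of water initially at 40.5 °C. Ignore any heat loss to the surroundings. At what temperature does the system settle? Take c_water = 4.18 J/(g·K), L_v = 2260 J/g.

Taking heat into each body as positive, Σ m c ΔT = 0:
condense steam: −14.3×2260 = −32318; condensed water 100 °C→T: 59.77(T − 100); water warms: 1260×4.18×(T − 40.5) = 5266.8(T − 40.5)
5326.6 T = 32318 + 5977.4 + 213305 = 251601
T ≈ 47.24 °C — below 100 °C, confirming all the steam condensed.

T_f ≈ 47.2 °C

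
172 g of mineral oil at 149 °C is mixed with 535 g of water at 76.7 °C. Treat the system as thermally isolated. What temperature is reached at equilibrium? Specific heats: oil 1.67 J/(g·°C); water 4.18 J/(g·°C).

|Q_oil| = |Q_water|:
172×1.67×(149 − T) = 535×4.18×(T − 76.7)
287.24(149 − T) = 2236.3(T − 76.7)
2523.5 T = 214323  ⇒  T ≈ 84.93 °C

T_f ≈ 84.9 °C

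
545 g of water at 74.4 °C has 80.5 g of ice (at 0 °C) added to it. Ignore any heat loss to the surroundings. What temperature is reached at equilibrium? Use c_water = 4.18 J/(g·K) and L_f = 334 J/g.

Let T be the final temperature. ΣQ_i = 0:
latent heat to melt: 80.5×334 = 26887; warm the meltwater: 336.49 T; water cools: 545×4.18×(T − 74.4) = 2278.1(T − 74.4)
2614.6 T = 169491 − 26887 = 142604
T ≈ 54.54 °C. Since T > 0 °C, the all-ice-melts assumption holds.

T_f ≈ 54.5 °C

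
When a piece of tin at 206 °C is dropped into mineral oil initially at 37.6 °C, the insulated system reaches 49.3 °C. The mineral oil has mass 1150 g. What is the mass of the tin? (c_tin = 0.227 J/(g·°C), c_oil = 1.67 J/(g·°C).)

m ≈ 632 g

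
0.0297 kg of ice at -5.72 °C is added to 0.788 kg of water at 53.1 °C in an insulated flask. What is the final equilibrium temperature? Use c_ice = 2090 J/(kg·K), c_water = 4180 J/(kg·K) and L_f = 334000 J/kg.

T_f ≈ 48.2 °C

Let T be the final temperature. ΣQ_i = 0:
warm ice to 0 °C: 0.0297·2090·(0 − (-5.72)) = 355.06
  fusion: m_ice L_f = 0.0297·334000 = 9919.8
  meltwater 0→T: 0.0297·4180·T = 124.15 T
  water: 3293.8(T − 53.1)
3418 T = 174903 − 10275 = 164628
T ≈ 48.17 °C. Since T > 0 °C, the all-ice-melts assumption holds.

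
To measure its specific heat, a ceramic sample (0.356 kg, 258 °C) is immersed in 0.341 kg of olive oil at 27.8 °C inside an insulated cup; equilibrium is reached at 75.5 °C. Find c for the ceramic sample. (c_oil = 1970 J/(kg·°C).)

Net heat exchanged in the isolated system is zero:
0.356·c·(75.5 − 258) + 0.341·1970·(75.5 − 27.8) = 0
-64.97 c = -32043
c = -32043/-64.97 ≈ 493.2 J/(kg·°C)

c ≈ 493 J/(kg·°C)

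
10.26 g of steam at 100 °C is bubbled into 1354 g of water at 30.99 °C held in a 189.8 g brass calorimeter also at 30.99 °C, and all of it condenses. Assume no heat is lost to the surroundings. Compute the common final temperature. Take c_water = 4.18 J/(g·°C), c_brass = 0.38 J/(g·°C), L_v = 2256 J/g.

Let T be the final temperature. ΣQ_i = 0:
latent heat released on condensation: 10.26×2256 = 23147; condensate cools 100→T: 10.26×4.18×(T − 100) = 42.89(T − 100); water warms: 1354×4.18×(T − 30.99) = 5659.7(T − 30.99); cup: 72.12(T − 30.99)
5774.7 T = 23147 + 4288.7 + 177630 = 205065
T ≈ 35.51 °C (< 100 °C, so full condensation is consistent).

T_f ≈ 35.5 °C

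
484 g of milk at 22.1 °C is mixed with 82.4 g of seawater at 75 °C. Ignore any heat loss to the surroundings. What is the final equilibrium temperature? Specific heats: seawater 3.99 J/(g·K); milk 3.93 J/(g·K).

T_f = Σ m_i c_i T_i / Σ m_i c_i:
T_f = (328.78·75 + 1902.1·22.1) / (328.78 + 1902.1)
    = 66695 / 2230.9 ≈ 29.90 °C

T_f ≈ 29.9 °C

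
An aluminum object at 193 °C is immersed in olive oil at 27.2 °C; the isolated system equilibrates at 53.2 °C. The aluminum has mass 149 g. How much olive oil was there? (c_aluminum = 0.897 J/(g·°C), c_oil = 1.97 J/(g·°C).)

Net heat exchanged in the isolated system is zero:
149×0.897×(53.2 − 193) + m×1.97×(53.2 − 27.2) = 0
51.22 m = 18685
m = 18685/51.22 ≈ 364.8 g

m ≈ 365 g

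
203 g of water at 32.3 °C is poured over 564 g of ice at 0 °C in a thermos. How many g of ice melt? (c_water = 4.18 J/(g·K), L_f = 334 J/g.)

Heat available from the water dropping to 0 °C: 203·4.18·32.3 = 27408 J.
Melting all 564 g of ice would need 564·334 = 188376 J.
Since 27408 < 188376 J, not all the ice melts; equilibrium is at 0 °C.
m_melted·334 = 27408  ⇒  m_melted ≈ 82.06 g.

m_melted ≈ 82.1 g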